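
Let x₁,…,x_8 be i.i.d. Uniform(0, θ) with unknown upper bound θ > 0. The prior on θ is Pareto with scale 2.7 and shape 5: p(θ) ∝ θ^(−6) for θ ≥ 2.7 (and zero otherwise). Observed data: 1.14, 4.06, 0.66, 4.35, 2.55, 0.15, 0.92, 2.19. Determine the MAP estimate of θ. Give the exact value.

The Uniform(0, θ) likelihood is θ^(−n) for θ ≥ max(xᵢ), zero otherwise. Here max(xᵢ) = 4.35.
Posterior ∝ θ^(−6) · θ^(−8) = θ^(−14) on θ ≥ max(2.7, 4.35) = 4.35.
This density is strictly decreasing in θ, so the posterior mode lies at the lower boundary of the support.

θ̂_MAP = 4.35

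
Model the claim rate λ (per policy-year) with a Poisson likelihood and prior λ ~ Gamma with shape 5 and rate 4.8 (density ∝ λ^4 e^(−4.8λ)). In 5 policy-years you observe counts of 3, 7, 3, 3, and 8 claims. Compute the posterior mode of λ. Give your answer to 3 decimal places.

λ̂_MAP = 2.857

Σxᵢ = 3+7+3+3+8 = 24, with n = 5.
Posterior ∝ λ^4e^(−4.8λ) · λ^24e^(−5λ) = λ^28e^(−9.8λ), i.e. Gamma(shape=29, rate=9.8).
The mode of a Gamma(a, b) with a ≥ 1 (shape–rate) is (a−1)/b = 28/9.8 ≈ 2.857.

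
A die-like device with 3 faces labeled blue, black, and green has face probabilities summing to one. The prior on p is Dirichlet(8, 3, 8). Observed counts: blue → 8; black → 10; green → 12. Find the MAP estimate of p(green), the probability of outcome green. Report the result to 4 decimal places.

MAP estimate of p(green) = 0.4130

The posterior is Dirichlet(αᵢ + nᵢ) = Dirichlet(16, 13, 20).
For a Dirichlet(a₁,…,a_K) with all aᵢ > 1, the mode has j-th component (aⱼ − 1)/(Σaᵢ − K).
Here Σaᵢ = 49 and K = 3, so p(green) = (20 − 1)/(49 − 3) = 19/46 ≈ 0.4130.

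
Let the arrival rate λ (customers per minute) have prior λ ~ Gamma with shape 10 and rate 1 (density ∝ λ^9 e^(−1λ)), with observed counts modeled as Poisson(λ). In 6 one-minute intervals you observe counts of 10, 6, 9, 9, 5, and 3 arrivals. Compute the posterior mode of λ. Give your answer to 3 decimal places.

λ̂_MAP = 7.286

Σxᵢ = 10+6+9+9+5+3 = 42, with n = 6.
Posterior ∝ λ^9e^(−1λ) · λ^42e^(−6λ) = λ^51e^(−7λ), i.e. Gamma(shape=52, rate=7).
The mode of a Gamma(a, b) with a ≥ 1 (shape–rate) is (a−1)/b = 51/7 ≈ 7.286.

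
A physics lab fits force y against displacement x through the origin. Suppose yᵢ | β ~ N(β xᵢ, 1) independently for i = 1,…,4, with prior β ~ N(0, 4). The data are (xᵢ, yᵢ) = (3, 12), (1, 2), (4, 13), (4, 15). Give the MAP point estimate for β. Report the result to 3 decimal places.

log p(β | y) = −Σ(yᵢ − βxᵢ)²/(2·1) − β²/(2·4) + const.
Setting the derivative to zero: Σxᵢ(yᵢ − βxᵢ)/1 − β/4 = 0, so β = Σxᵢyᵢ / (Σxᵢ² + σ²/τ²).
Σxᵢyᵢ = 3·12 + 1·2 + 4·13 + 4·15 = 150; Σxᵢ² = 42; σ²/τ² = 0.25.
β̂_MAP = 150 / (42 + 0.25) = 150/42.25 ≈ 3.550.

β̂_MAP = 3.550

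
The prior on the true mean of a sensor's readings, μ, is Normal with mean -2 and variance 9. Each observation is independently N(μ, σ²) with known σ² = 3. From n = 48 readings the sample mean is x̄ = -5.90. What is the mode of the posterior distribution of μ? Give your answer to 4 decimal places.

n = 48, x̄ = -5.90.
For a Normal prior and Normal likelihood with known variance, the posterior is Normal; its mode equals its mean, the precision-weighted average.
Prior precision 1/σ₀² = 1/9; data precision n/σ² = 48/3 = 16.
μ̂ = ((1/9)·(-2) + 16·(-5.9)) / (1/9 + 16) = (-4258/45)/(145/9) = -4258/725 ≈ -5.8731.

μ̂_MAP = -5.8731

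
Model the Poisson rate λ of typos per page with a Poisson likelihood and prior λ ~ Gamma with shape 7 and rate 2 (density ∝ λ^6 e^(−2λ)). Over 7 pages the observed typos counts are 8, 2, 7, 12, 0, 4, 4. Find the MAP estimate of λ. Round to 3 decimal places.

Σxᵢ = 8+2+7+12+0+4+4 = 37, with n = 7.
Posterior ∝ λ^6e^(−2λ) · λ^37e^(−7λ) = λ^43e^(−9λ), i.e. Gamma(shape=44, rate=9).
The mode of a Gamma(a, b) with a ≥ 1 (shape–rate) is (a−1)/b = 43/9 ≈ 4.778.

λ̂_MAP = 4.778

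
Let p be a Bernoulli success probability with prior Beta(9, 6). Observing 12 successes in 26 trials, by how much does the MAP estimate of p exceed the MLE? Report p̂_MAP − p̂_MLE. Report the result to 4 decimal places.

MAP − MLE = 0.0513

Posterior is Beta(21, 20); MAP = (21−1)/(41−2) = 20/39 ≈ 0.51282.
MLE ignores the prior: p̂_MLE = k/n = 12/26 ≈ 0.46154.
Difference = 20/39 − 12/26 = 2/39 ≈ 0.0513.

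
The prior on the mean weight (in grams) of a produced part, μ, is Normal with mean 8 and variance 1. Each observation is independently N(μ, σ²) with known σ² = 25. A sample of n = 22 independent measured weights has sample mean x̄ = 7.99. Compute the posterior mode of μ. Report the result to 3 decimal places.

μ̂_MAP = 7.995

n = 22, x̄ = 7.99.
For a Normal prior and Normal likelihood with known variance, the posterior is Normal; its mode equals its mean, the precision-weighted average.
Prior precision 1/σ₀² = 1/1 = 1; data precision n/σ² = 22/25 = 0.88.
μ̂ = (1·8 + 0.88·7.99) / (1 + 0.88) = 15.0312/1.88 = 18789/2350 ≈ 7.995.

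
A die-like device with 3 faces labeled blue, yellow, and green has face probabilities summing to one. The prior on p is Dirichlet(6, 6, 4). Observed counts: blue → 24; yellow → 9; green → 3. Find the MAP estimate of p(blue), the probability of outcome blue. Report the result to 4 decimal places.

The posterior is Dirichlet(αᵢ + nᵢ) = Dirichlet(30, 15, 7).
For a Dirichlet(a₁,…,a_K) with all aᵢ > 1, the mode has j-th component (aⱼ − 1)/(Σaᵢ − K).
Here Σaᵢ = 52 and K = 3, so p(blue) = (30 − 1)/(52 − 3) = 29/49 ≈ 0.5918.

MAP estimate of p(blue) = 0.5918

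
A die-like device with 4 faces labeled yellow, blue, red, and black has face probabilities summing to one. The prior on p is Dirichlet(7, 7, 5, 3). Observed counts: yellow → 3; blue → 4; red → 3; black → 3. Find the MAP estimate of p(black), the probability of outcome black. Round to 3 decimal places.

MAP estimate of p(black) = 0.161

The posterior is Dirichlet(αᵢ + nᵢ) = Dirichlet(10, 11, 8, 6).
For a Dirichlet(a₁,…,a_K) with all aᵢ > 1, the mode has j-th component (aⱼ − 1)/(Σaᵢ − K).
Here Σaᵢ = 35 and K = 4, so p(black) = (6 − 1)/(35 − 4) = 5/31 ≈ 0.161.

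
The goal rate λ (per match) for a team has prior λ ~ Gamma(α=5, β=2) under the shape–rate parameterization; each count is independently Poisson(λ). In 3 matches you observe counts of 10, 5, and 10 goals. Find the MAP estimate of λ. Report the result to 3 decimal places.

λ̂_MAP = 5.800

Σxᵢ = 10+5+10 = 25, with n = 3.
Posterior ∝ λ^4e^(−2λ) · λ^25e^(−3λ) = λ^29e^(−5λ), i.e. Gamma(shape=30, rate=5).
The mode of a Gamma(a, b) with a ≥ 1 (shape–rate) is (a−1)/b = 29/5 ≈ 5.800.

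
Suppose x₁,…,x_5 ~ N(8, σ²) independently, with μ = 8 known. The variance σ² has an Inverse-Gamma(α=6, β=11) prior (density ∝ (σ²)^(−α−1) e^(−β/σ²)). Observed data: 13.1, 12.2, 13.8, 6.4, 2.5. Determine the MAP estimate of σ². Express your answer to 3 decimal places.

Sum of squared deviations about the known mean: SS = (13.1−8)² + (12.2−8)² + (13.8−8)² + (6.4−8)² + (2.5−8)² = 110.1.
The Normal likelihood contributes (σ²)^(−n/2) exp(−SS/(2σ²)), so the posterior is Inverse-Gamma(α + n/2, β + SS/2) = Inverse-Gamma(8.5, 66.05).
The mode of Inverse-Gamma(a, b) is b/(a+1) = 66.05/9.5 ≈ 6.953.

σ̂²_MAP = 6.953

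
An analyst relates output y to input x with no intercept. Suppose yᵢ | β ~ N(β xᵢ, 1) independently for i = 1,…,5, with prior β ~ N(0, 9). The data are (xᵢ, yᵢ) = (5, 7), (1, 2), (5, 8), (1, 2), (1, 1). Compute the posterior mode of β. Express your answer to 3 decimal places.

β̂_MAP = 1.506

log p(β | y) = −Σ(yᵢ − βxᵢ)²/(2·1) − β²/(2·9) + const.
Setting the derivative to zero: Σxᵢ(yᵢ − βxᵢ)/1 − β/9 = 0, so β = Σxᵢyᵢ / (Σxᵢ² + σ²/τ²).
Σxᵢyᵢ = 5·7 + 1·2 + 5·8 + 1·2 + 1·1 = 80; Σxᵢ² = 53; σ²/τ² = 1/9.
β̂_MAP = 80 / (53 + 1/9) = 80/(478/9) = 360/239 ≈ 1.506.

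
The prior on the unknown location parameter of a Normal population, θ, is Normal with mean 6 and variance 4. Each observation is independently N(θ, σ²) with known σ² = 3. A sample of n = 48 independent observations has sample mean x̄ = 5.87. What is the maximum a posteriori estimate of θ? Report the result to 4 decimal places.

n = 48, x̄ = 5.87.
For a Normal prior and Normal likelihood with known variance, the posterior is Normal; its mode equals its mean, the precision-weighted average.
Prior precision 1/σ₀² = 1/4 = 0.25; data precision n/σ² = 48/3 = 16.
θ̂ = (0.25·6 + 16·5.87) / (0.25 + 16) = 95.42/16.25 = 5.8720.

θ̂_MAP = 5.8720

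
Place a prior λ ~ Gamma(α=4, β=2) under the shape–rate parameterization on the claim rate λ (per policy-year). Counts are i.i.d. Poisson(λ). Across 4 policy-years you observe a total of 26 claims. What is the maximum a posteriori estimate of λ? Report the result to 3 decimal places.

Σxᵢ = 26, n = 4.
Posterior ∝ λ^3e^(−2λ) · λ^26e^(−4λ) = λ^29e^(−6λ), i.e. Gamma(shape=30, rate=6).
The mode of a Gamma(a, b) with a ≥ 1 (shape–rate) is (a−1)/b = 29/6 ≈ 4.833.

λ̂_MAP = 4.833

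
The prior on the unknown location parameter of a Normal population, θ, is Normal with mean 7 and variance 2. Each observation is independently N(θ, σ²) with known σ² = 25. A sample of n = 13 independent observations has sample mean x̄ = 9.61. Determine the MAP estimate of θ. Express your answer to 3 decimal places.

n = 13, x̄ = 9.61.
For a Normal prior and Normal likelihood with known variance, the posterior is Normal; its mode equals its mean, the precision-weighted average.
Prior precision 1/σ₀² = 1/2 = 0.5; data precision n/σ² = 13/25 = 0.52.
θ̂ = (0.5·7 + 0.52·9.61) / (0.5 + 0.52) = 8.4972/1.02 = 7081/850 ≈ 8.331.

θ̂_MAP = 8.331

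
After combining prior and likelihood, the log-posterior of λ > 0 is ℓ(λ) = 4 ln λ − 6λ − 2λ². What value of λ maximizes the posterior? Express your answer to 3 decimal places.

ℓ'(λ) = 4/λ − 6 − 4λ. Setting this to zero and multiplying by λ: 4λ² + 6λ − 4 = 0.
λ = (−6 + √(6² + 4·4·4)) / (2·4) = (−6 + √100) / 8 = (−6 + 10)/8 = 1/2.
ℓ''(λ) = −4/λ² − 4 < 0, confirming a maximum.

λ̂_MAP = 0.500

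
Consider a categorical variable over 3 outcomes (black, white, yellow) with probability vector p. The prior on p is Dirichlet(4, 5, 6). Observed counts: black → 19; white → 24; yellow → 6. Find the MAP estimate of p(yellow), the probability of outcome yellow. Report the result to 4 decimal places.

The posterior is Dirichlet(αᵢ + nᵢ) = Dirichlet(23, 29, 12).
For a Dirichlet(a₁,…,a_K) with all aᵢ > 1, the mode has j-th component (aⱼ − 1)/(Σaᵢ − K).
Here Σaᵢ = 64 and K = 3, so p(yellow) = (12 − 1)/(64 − 3) = 11/61 ≈ 0.1803.

MAP estimate of p(yellow) = 0.1803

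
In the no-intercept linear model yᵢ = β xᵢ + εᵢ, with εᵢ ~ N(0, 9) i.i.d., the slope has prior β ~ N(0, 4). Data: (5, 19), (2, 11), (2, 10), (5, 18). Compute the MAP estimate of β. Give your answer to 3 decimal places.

log p(β | y) = −Σ(yᵢ − βxᵢ)²/(2·9) − β²/(2·4) + const.
Setting the derivative to zero: Σxᵢ(yᵢ − βxᵢ)/9 − β/4 = 0, so β = Σxᵢyᵢ / (Σxᵢ² + σ²/τ²).
Σxᵢyᵢ = 5·19 + 2·11 + 2·10 + 5·18 = 227; Σxᵢ² = 58; σ²/τ² = 2.25.
β̂_MAP = 227 / (58 + 2.25) = 227/60.25 ≈ 3.768.

β̂_MAP = 3.768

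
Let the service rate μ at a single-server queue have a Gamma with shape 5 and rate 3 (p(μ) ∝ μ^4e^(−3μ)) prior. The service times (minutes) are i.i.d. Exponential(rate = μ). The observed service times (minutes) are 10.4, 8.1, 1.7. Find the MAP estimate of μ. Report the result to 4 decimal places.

μ̂_MAP = 0.3017

The Exponential(rate=μ) likelihood is ∝ μ^n e^(−μΣtᵢ). Here n = 3 and Σtᵢ = 10.4 + 8.1 + 1.7 = 20.2.
Posterior ∝ μ^4e^(−3μ) · μ^3e^(−20.2μ) = μ^7e^(−23.2μ), i.e. Gamma(8, 23.2).
Mode = (a−1)/b = 7/23.2 ≈ 0.3017.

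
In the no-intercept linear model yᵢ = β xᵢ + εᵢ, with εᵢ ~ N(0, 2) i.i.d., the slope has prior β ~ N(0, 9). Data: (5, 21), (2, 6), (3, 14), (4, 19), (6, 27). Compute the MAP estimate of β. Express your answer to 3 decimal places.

β̂_MAP = 4.400

log p(β | y) = −Σ(yᵢ − βxᵢ)²/(2·2) − β²/(2·9) + const.
Setting the derivative to zero: Σxᵢ(yᵢ − βxᵢ)/2 − β/9 = 0, so β = Σxᵢyᵢ / (Σxᵢ² + σ²/τ²).
Σxᵢyᵢ = 5·21 + 2·6 + 3·14 + 4·19 + 6·27 = 397; Σxᵢ² = 90; σ²/τ² = 2/9.
β̂_MAP = 397 / (90 + 2/9) = 397/(812/9) = 3573/812 ≈ 4.400.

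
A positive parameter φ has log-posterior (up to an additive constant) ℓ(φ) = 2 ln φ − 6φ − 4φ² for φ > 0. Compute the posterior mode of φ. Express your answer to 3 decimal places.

ℓ'(φ) = 2/φ − 6 − 8φ. Setting this to zero and multiplying by φ: 8φ² + 6φ − 2 = 0.
φ = (−6 + √(6² + 4·8·2)) / (2·8) = (−6 + √100) / 16 = (−6 + 10)/16 = 1/4.
ℓ''(φ) = −2/φ² − 8 < 0, confirming a maximum.

φ̂_MAP = 0.250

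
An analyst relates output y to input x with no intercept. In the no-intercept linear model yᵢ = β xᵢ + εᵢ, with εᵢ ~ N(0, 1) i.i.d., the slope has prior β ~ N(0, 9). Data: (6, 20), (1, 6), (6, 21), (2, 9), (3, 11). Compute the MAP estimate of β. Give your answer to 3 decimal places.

β̂_MAP = 3.519

log p(β | y) = −Σ(yᵢ − βxᵢ)²/(2·1) − β²/(2·9) + const.
Setting the derivative to zero: Σxᵢ(yᵢ − βxᵢ)/1 − β/9 = 0, so β = Σxᵢyᵢ / (Σxᵢ² + σ²/τ²).
Σxᵢyᵢ = 6·20 + 1·6 + 6·21 + 2·9 + 3·11 = 303; Σxᵢ² = 86; σ²/τ² = 1/9.
β̂_MAP = 303 / (86 + 1/9) = 303/(775/9) = 2727/775 ≈ 3.519.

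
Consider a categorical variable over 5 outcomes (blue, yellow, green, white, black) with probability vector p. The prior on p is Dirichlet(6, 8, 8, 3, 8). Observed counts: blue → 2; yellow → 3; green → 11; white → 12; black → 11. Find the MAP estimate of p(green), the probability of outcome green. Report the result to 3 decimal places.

MAP estimate of p(green) = 0.269

The posterior is Dirichlet(αᵢ + nᵢ) = Dirichlet(8, 11, 19, 15, 19).
For a Dirichlet(a₁,…,a_K) with all aᵢ > 1, the mode has j-th component (aⱼ − 1)/(Σaᵢ − K).
Here Σaᵢ = 72 and K = 5, so p(green) = (19 − 1)/(72 − 5) = 18/67 ≈ 0.269.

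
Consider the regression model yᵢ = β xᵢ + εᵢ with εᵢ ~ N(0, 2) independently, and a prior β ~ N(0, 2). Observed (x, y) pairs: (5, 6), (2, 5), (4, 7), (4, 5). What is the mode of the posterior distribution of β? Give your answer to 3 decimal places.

log p(β | y) = −Σ(yᵢ − βxᵢ)²/(2·2) − β²/(2·2) + const.
Setting the derivative to zero: Σxᵢ(yᵢ − βxᵢ)/2 − β/2 = 0, so β = Σxᵢyᵢ / (Σxᵢ² + σ²/τ²).
Σxᵢyᵢ = 5·6 + 2·5 + 4·7 + 4·5 = 88; Σxᵢ² = 61; σ²/τ² = 1.
β̂_MAP = 88 / (61 + 1) = 88/62 ≈ 1.419.

β̂_MAP = 1.419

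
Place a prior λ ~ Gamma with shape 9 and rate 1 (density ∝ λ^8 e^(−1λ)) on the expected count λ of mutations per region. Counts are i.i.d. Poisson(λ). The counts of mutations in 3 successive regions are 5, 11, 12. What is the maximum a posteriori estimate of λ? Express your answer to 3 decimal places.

λ̂_MAP = 9.000

Σxᵢ = 5+11+12 = 28, with n = 3.
Posterior ∝ λ^8e^(−1λ) · λ^28e^(−3λ) = λ^36e^(−4λ), i.e. Gamma(shape=37, rate=4).
The mode of a Gamma(a, b) with a ≥ 1 (shape–rate) is (a−1)/b = 36/4 ≈ 9.000.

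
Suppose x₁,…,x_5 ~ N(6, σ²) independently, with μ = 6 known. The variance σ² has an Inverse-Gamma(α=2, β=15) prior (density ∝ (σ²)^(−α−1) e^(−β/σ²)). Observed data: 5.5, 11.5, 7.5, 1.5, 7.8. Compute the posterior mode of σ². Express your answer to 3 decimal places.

σ̂²_MAP = 7.840

Sum of squared deviations about the known mean: SS = (5.5−6)² + (11.5−6)² + (7.5−6)² + (1.5−6)² + (7.8−6)² = 56.24.
The Normal likelihood contributes (σ²)^(−n/2) exp(−SS/(2σ²)), so the posterior is Inverse-Gamma(α + n/2, β + SS/2) = Inverse-Gamma(4.5, 43.12).
The mode of Inverse-Gamma(a, b) is b/(a+1) = 43.12/5.5 ≈ 7.840.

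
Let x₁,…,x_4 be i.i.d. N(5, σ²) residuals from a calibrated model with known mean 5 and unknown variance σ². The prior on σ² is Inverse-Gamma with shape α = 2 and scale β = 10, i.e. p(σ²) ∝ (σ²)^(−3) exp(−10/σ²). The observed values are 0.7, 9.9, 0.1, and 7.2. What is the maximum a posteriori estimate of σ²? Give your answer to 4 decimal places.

σ̂²_MAP = 9.1350

Sum of squared deviations about the known mean: SS = (0.7−5)² + (9.9−5)² + (0.1−5)² + (7.2−5)² = 71.35.
The Normal likelihood contributes (σ²)^(−n/2) exp(−SS/(2σ²)), so the posterior is Inverse-Gamma(α + n/2, β + SS/2) = Inverse-Gamma(4, 45.675).
The mode of Inverse-Gamma(a, b) is b/(a+1) = 45.675/5 ≈ 9.1350.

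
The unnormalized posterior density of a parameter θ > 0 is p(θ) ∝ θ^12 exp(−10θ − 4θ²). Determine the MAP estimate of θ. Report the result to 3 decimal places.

ℓ'(θ) = 12/θ − 10 − 8θ. Setting this to zero and multiplying by θ: 8θ² + 10θ − 12 = 0.
θ = (−10 + √(10² + 4·8·12)) / (2·8) = (−10 + √484) / 16 = (−10 + 22)/16 = 3/4.
ℓ''(θ) = −12/θ² − 8 < 0, confirming a maximum.

θ̂_MAP = 0.750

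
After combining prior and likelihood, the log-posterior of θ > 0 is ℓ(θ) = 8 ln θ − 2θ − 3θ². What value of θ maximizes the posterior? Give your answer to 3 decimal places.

θ̂_MAP = 1.000

ℓ'(θ) = 8/θ − 2 − 6θ. Setting this to zero and multiplying by θ: 6θ² + 2θ − 8 = 0.
θ = (−2 + √(2² + 4·6·8)) / (2·6) = (−2 + √196) / 12 = (−2 + 14)/12 = 1.
ℓ''(θ) = −8/θ² − 6 < 0, confirming a maximum.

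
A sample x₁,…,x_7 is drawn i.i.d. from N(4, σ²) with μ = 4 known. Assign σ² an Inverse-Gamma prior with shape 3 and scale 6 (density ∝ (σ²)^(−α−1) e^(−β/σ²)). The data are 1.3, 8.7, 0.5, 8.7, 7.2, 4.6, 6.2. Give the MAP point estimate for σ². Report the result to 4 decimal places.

σ̂²_MAP = 6.0773

Sum of squared deviations about the known mean: SS = (1.3−4)² + (8.7−4)² + (0.5−4)² + (8.7−4)² + (7.2−4)² + (4.6−4)² + (6.2−4)² = 79.16.
The Normal likelihood contributes (σ²)^(−n/2) exp(−SS/(2σ²)), so the posterior is Inverse-Gamma(α + n/2, β + SS/2) = Inverse-Gamma(6.5, 45.58).
The mode of Inverse-Gamma(a, b) is b/(a+1) = 45.58/7.5 ≈ 6.0773.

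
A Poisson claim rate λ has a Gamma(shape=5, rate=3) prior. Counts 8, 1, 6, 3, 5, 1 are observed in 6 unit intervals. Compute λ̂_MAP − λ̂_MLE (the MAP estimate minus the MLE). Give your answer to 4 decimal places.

MAP − MLE = -0.8889

Σxᵢ = 24. Posterior is Gamma(29, 9); MAP = (29−1)/9 = 28/9 ≈ 3.11111.
MLE = x̄ = 24/6 ≈ 4.00000.
Difference = 28/9 − 24/6 = -8/9 ≈ -0.8889.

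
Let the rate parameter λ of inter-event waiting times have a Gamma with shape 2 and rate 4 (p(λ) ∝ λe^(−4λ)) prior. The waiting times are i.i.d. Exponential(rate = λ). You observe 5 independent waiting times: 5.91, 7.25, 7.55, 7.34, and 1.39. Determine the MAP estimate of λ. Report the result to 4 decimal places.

λ̂_MAP = 0.1794

The Exponential(rate=λ) likelihood is ∝ λ^n e^(−λΣtᵢ). Here n = 5 and Σtᵢ = 5.91 + 7.25 + 7.55 + 7.34 + 1.39 = 29.44.
Posterior ∝ λe^(−4λ) · λ^5e^(−29.44λ) = λ^6e^(−33.44λ), i.e. Gamma(7, 33.44).
Mode = (a−1)/b = 6/33.44 ≈ 0.1794.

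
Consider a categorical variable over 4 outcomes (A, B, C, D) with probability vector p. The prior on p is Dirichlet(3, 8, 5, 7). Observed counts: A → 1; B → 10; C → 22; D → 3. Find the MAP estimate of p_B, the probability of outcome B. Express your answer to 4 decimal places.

MAP estimate of p_B = 0.3091

The posterior is Dirichlet(αᵢ + nᵢ) = Dirichlet(4, 18, 27, 10).
For a Dirichlet(a₁,…,a_K) with all aᵢ > 1, the mode has j-th component (aⱼ − 1)/(Σaᵢ − K).
Here Σaᵢ = 59 and K = 4, so p_B = (18 − 1)/(59 − 4) = 17/55 ≈ 0.3091.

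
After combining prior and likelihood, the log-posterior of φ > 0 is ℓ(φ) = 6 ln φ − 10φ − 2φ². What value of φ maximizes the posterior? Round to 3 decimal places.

ℓ'(φ) = 6/φ − 10 − 4φ. Setting this to zero and multiplying by φ: 4φ² + 10φ − 6 = 0.
φ = (−10 + √(10² + 4·4·6)) / (2·4) = (−10 + √196) / 8 = (−10 + 14)/8 = 1/2.
ℓ''(φ) = −6/φ² − 4 < 0, confirming a maximum.

φ̂_MAP = 0.500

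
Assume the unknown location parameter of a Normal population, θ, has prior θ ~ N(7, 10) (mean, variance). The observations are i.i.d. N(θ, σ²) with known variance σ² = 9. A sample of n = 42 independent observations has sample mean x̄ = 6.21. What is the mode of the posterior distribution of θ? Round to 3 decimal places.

n = 42, x̄ = 6.21.
For a Normal prior and Normal likelihood with known variance, the posterior is Normal; its mode equals its mean, the precision-weighted average.
Prior precision 1/σ₀² = 1/10 = 0.1; data precision n/σ² = 42/9 = 14/3.
θ̂ = (0.1·7 + (14/3)·6.21) / (0.1 + 14/3) = 29.68/(143/30) = 4452/715 ≈ 6.227.

θ̂_MAP = 6.227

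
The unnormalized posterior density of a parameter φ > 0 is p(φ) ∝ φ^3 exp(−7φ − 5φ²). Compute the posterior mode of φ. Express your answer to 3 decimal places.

ℓ'(φ) = 3/φ − 7 − 10φ. Setting this to zero and multiplying by φ: 10φ² + 7φ − 3 = 0.
φ = (−7 + √(7² + 4·10·3)) / (2·10) = (−7 + √169) / 20 = (−7 + 13)/20 = 3/10.
ℓ''(φ) = −3/φ² − 10 < 0, confirming a maximum.

φ̂_MAP = 0.300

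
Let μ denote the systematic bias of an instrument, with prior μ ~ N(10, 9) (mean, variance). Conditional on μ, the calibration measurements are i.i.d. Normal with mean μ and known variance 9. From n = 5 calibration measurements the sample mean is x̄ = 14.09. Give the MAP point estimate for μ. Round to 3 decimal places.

μ̂_MAP = 13.408

n = 5, x̄ = 14.09.
For a Normal prior and Normal likelihood with known variance, the posterior is Normal; its mode equals its mean, the precision-weighted average.
Prior precision 1/σ₀² = 1/9; data precision n/σ² = 5/9.
μ̂ = ((1/9)·10 + (5/9)·14.09) / (1/9 + 5/9) = (1609/180)/(2/3) = 1609/120 ≈ 13.408.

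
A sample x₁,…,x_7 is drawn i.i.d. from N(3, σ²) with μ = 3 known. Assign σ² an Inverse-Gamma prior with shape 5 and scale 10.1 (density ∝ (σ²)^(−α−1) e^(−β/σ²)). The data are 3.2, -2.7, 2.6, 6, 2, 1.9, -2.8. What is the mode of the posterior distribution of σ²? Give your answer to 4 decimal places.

Sum of squared deviations about the known mean: SS = (3.2−3)² + (-2.7−3)² + (2.6−3)² + (6−3)² + (2−3)² + (1.9−3)² + (-2.8−3)² = 77.54.
The Normal likelihood contributes (σ²)^(−n/2) exp(−SS/(2σ²)), so the posterior is Inverse-Gamma(α + n/2, β + SS/2) = Inverse-Gamma(8.5, 48.87).
The mode of Inverse-Gamma(a, b) is b/(a+1) = 48.87/9.5 ≈ 5.1442.

σ̂²_MAP = 5.1442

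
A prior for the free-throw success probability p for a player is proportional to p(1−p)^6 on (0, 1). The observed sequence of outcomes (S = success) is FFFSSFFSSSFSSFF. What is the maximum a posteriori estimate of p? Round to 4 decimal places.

The prior density ∝ p(1−p)^6 is the kernel of Beta(2, 7).
Data: 7 successes in 15 trials (from the sequence). The binomial likelihood contributes p^7(1−p)^8, so the posterior is Beta(2+7, 7+8) = Beta(9, 15).
For Beta(a, b) with a, b > 1 the mode is (a−1)/(a+b−2) = 8/22 ≈ 0.3636.

p̂_MAP = 0.3636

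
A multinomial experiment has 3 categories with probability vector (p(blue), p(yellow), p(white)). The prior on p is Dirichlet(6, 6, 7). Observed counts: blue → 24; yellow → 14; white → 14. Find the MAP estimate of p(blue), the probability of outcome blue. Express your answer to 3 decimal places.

The posterior is Dirichlet(αᵢ + nᵢ) = Dirichlet(30, 20, 21).
For a Dirichlet(a₁,…,a_K) with all aᵢ > 1, the mode has j-th component (aⱼ − 1)/(Σaᵢ − K).
Here Σaᵢ = 71 and K = 3, so p(blue) = (30 − 1)/(71 − 3) = 29/68 ≈ 0.426.

MAP estimate of p(blue) = 0.426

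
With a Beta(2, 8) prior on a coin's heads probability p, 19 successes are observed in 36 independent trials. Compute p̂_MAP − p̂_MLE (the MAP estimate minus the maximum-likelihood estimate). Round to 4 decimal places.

Posterior is Beta(21, 25); MAP = (21−1)/(46−2) = 20/44 ≈ 0.45455.
MLE ignores the prior: p̂_MLE = k/n = 19/36 ≈ 0.52778.
Difference = 20/44 − 19/36 = -29/396 ≈ -0.0732.

MAP − MLE = -0.0732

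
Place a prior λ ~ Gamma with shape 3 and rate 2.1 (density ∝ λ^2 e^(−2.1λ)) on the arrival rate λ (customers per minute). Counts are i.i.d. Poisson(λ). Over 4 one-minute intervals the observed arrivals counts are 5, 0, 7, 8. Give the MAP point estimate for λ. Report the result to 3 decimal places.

Σxᵢ = 5+0+7+8 = 20, with n = 4.
Posterior ∝ λ^2e^(−2.1λ) · λ^20e^(−4λ) = λ^22e^(−6.1λ), i.e. Gamma(shape=23, rate=6.1).
The mode of a Gamma(a, b) with a ≥ 1 (shape–rate) is (a−1)/b = 22/6.1 ≈ 3.607.

λ̂_MAP = 3.607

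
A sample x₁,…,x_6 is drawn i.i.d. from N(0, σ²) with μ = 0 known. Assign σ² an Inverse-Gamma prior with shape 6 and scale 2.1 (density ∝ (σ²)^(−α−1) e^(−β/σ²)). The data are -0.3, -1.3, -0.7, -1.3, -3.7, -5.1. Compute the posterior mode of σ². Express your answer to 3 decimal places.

Sum of squared deviations about the known mean: SS = (-0.3−0)² + (-1.3−0)² + (-0.7−0)² + (-1.3−0)² + (-3.7−0)² + (-5.1−0)² = 43.66.
The Normal likelihood contributes (σ²)^(−n/2) exp(−SS/(2σ²)), so the posterior is Inverse-Gamma(α + n/2, β + SS/2) = Inverse-Gamma(9, 23.93).
The mode of Inverse-Gamma(a, b) is b/(a+1) = 23.93/10 ≈ 2.393.

σ̂²_MAP = 2.393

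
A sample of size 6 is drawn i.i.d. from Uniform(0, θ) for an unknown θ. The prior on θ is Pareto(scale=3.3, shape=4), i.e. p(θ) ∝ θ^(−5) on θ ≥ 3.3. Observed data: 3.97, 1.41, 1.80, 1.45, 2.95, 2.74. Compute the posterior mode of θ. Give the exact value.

The Uniform(0, θ) likelihood is θ^(−n) for θ ≥ max(xᵢ), zero otherwise. Here max(xᵢ) = 3.97.
Posterior ∝ θ^(−5) · θ^(−6) = θ^(−11) on θ ≥ max(3.3, 3.97) = 3.97.
This density is strictly decreasing in θ, so the posterior mode lies at the lower boundary of the support.

θ̂_MAP = 3.97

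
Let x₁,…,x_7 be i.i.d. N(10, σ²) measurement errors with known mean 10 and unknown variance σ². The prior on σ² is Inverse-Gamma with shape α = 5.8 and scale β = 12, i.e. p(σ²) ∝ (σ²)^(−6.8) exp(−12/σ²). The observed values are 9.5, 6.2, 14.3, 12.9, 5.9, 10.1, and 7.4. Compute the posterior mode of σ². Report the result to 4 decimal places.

σ̂²_MAP = 4.3286

Sum of squared deviations about the known mean: SS = (9.5−10)² + (6.2−10)² + (14.3−10)² + (12.9−10)² + (5.9−10)² + (10.1−10)² + (7.4−10)² = 65.17.
The Normal likelihood contributes (σ²)^(−n/2) exp(−SS/(2σ²)), so the posterior is Inverse-Gamma(α + n/2, β + SS/2) = Inverse-Gamma(9.3, 44.585).
The mode of Inverse-Gamma(a, b) is b/(a+1) = 44.585/10.3 ≈ 4.3286.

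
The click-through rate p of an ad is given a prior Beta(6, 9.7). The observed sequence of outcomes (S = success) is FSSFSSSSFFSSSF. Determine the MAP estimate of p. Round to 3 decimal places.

Prior: Beta(6, 9.7).
Data: 9 successes in 14 trials (from the sequence). The binomial likelihood contributes p^9(1−p)^5, so the posterior is Beta(6+9, 9.7+5) = Beta(15, 14.7).
For Beta(a, b) with a, b > 1 the mode is (a−1)/(a+b−2) = 14/27.7 ≈ 0.505.

p̂_MAP = 0.505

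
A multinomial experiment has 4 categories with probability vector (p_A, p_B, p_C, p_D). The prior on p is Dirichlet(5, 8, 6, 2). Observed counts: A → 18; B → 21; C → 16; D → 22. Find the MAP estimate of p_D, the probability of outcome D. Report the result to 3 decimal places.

MAP estimate of p_D = 0.245

The posterior is Dirichlet(αᵢ + nᵢ) = Dirichlet(23, 29, 22, 24).
For a Dirichlet(a₁,…,a_K) with all aᵢ > 1, the mode has j-th component (aⱼ − 1)/(Σaᵢ − K).
Here Σaᵢ = 98 and K = 4, so p_D = (24 − 1)/(98 − 4) = 23/94 ≈ 0.245.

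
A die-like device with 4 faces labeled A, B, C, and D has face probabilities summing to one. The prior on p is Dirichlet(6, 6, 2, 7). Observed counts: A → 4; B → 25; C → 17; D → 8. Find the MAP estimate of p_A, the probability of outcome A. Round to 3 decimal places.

MAP estimate of p_A = 0.127

The posterior is Dirichlet(αᵢ + nᵢ) = Dirichlet(10, 31, 19, 15).
For a Dirichlet(a₁,…,a_K) with all aᵢ > 1, the mode has j-th component (aⱼ − 1)/(Σaᵢ − K).
Here Σaᵢ = 75 and K = 4, so p_A = (10 − 1)/(75 − 4) = 9/71 ≈ 0.127.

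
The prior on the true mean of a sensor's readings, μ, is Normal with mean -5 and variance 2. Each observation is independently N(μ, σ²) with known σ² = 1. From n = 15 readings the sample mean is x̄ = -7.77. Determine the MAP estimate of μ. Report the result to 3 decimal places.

n = 15, x̄ = -7.77.
For a Normal prior and Normal likelihood with known variance, the posterior is Normal; its mode equals its mean, the precision-weighted average.
Prior precision 1/σ₀² = 1/2 = 0.5; data precision n/σ² = 15/1 = 15.
μ̂ = (0.5·(-5) + 15·(-7.77)) / (0.5 + 15) = (-119.05)/15.5 = -2381/310 ≈ -7.681.

μ̂_MAP = -7.681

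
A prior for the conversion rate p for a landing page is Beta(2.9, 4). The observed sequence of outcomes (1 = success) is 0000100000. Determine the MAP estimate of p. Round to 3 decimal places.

p̂_MAP = 0.195

Prior: Beta(2.9, 4).
Data: 1 success in 10 trials (from the sequence). The binomial likelihood contributes p(1−p)^9, so the posterior is Beta(2.9+1, 4+9) = Beta(3.9, 13).
For Beta(a, b) with a, b > 1 the mode is (a−1)/(a+b−2) = 2.9/14.9 ≈ 0.195.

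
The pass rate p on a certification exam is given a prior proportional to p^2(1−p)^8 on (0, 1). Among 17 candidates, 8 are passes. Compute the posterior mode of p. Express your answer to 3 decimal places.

The prior density ∝ p^2(1−p)^8 is the kernel of Beta(3, 9).
Data: 8 successes in 17 trials. The binomial likelihood contributes p^8(1−p)^9, so the posterior is Beta(3+8, 9+9) = Beta(11, 18).
For Beta(a, b) with a, b > 1 the mode is (a−1)/(a+b−2) = 10/27 ≈ 0.370.

p̂_MAP = 0.370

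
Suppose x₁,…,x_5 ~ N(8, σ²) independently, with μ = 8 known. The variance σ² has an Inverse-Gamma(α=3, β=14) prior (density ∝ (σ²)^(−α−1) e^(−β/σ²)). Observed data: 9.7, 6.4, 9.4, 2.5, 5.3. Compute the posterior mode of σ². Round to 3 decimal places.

σ̂²_MAP = 5.612

Sum of squared deviations about the known mean: SS = (9.7−8)² + (6.4−8)² + (9.4−8)² + (2.5−8)² + (5.3−8)² = 44.95.
The Normal likelihood contributes (σ²)^(−n/2) exp(−SS/(2σ²)), so the posterior is Inverse-Gamma(α + n/2, β + SS/2) = Inverse-Gamma(5.5, 36.475).
The mode of Inverse-Gamma(a, b) is b/(a+1) = 36.475/6.5 ≈ 5.612.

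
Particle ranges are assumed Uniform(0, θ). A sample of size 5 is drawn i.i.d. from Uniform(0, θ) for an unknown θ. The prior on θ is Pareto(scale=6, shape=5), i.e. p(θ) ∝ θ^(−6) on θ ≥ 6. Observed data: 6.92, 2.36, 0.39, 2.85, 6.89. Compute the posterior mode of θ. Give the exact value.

The Uniform(0, θ) likelihood is θ^(−n) for θ ≥ max(xᵢ), zero otherwise. Here max(xᵢ) = 6.92.
Posterior ∝ θ^(−6) · θ^(−5) = θ^(−11) on θ ≥ max(6, 6.92) = 6.92.
This density is strictly decreasing in θ, so the posterior mode lies at the lower boundary of the support.

θ̂_MAP = 6.92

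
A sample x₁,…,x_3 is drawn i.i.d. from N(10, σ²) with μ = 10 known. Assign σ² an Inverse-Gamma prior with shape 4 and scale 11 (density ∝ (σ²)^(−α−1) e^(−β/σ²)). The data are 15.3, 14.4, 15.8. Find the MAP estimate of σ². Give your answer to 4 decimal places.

Sum of squared deviations about the known mean: SS = (15.3−10)² + (14.4−10)² + (15.8−10)² = 81.09.
The Normal likelihood contributes (σ²)^(−n/2) exp(−SS/(2σ²)), so the posterior is Inverse-Gamma(α + n/2, β + SS/2) = Inverse-Gamma(5.5, 51.545).
The mode of Inverse-Gamma(a, b) is b/(a+1) = 51.545/6.5 ≈ 7.9300.

σ̂²_MAP = 7.9300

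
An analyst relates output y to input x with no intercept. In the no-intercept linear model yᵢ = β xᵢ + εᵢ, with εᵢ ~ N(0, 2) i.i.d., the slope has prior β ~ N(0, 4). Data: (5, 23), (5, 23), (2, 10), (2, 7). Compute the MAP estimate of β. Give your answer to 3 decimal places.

β̂_MAP = 4.513

log p(β | y) = −Σ(yᵢ − βxᵢ)²/(2·2) − β²/(2·4) + const.
Setting the derivative to zero: Σxᵢ(yᵢ − βxᵢ)/2 − β/4 = 0, so β = Σxᵢyᵢ / (Σxᵢ² + σ²/τ²).
Σxᵢyᵢ = 5·23 + 5·23 + 2·10 + 2·7 = 264; Σxᵢ² = 58; σ²/τ² = 0.5.
β̂_MAP = 264 / (58 + 0.5) = 264/58.5 ≈ 4.513.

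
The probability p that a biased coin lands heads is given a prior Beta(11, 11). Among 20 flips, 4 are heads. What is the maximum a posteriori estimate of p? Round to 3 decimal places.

p̂_MAP = 0.350

Prior: Beta(11, 11).
Data: 4 successes in 20 trials. The binomial likelihood contributes p^4(1−p)^16, so the posterior is Beta(11+4, 11+16) = Beta(15, 27).
For Beta(a, b) with a, b > 1 the mode is (a−1)/(a+b−2) = 14/40 ≈ 0.350.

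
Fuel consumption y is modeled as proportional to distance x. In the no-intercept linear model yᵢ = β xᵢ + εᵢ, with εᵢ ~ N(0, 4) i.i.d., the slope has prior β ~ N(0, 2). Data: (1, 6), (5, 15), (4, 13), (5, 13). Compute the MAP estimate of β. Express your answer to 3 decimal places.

log p(β | y) = −Σ(yᵢ − βxᵢ)²/(2·4) − β²/(2·2) + const.
Setting the derivative to zero: Σxᵢ(yᵢ − βxᵢ)/4 − β/2 = 0, so β = Σxᵢyᵢ / (Σxᵢ² + σ²/τ²).
Σxᵢyᵢ = 1·6 + 5·15 + 4·13 + 5·13 = 198; Σxᵢ² = 67; σ²/τ² = 2.
β̂_MAP = 198 / (67 + 2) = 198/69 ≈ 2.870.

β̂_MAP = 2.870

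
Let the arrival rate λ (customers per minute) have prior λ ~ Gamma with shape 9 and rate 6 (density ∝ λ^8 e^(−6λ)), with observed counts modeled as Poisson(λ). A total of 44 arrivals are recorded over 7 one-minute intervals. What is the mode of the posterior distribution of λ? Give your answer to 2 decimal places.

Σxᵢ = 44, n = 7.
Posterior ∝ λ^8e^(−6λ) · λ^44e^(−7λ) = λ^52e^(−13λ), i.e. Gamma(shape=53, rate=13).
The mode of a Gamma(a, b) with a ≥ 1 (shape–rate) is (a−1)/b = 52/13 ≈ 4.00.

λ̂_MAP = 4.00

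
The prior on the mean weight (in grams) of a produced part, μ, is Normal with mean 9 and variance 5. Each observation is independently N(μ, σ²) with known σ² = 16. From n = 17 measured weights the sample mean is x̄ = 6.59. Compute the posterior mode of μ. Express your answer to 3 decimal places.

μ̂_MAP = 6.972

n = 17, x̄ = 6.59.
For a Normal prior and Normal likelihood with known variance, the posterior is Normal; its mode equals its mean, the precision-weighted average.
Prior precision 1/σ₀² = 1/5 = 0.2; data precision n/σ² = 17/16 = 1.0625.
μ̂ = (0.2·9 + 1.0625·6.59) / (0.2 + 1.0625) = 8.801875/1.2625 = 14083/2020 ≈ 6.972.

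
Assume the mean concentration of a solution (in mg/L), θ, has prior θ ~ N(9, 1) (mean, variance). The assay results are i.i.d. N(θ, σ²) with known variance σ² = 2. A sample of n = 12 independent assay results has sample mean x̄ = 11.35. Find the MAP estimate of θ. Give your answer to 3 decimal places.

n = 12, x̄ = 11.35.
For a Normal prior and Normal likelihood with known variance, the posterior is Normal; its mode equals its mean, the precision-weighted average.
Prior precision 1/σ₀² = 1/1 = 1; data precision n/σ² = 12/2 = 6.
θ̂ = (1·9 + 6·11.35) / (1 + 6) = 77.1/7 = 771/70 ≈ 11.014.

θ̂_MAP = 11.014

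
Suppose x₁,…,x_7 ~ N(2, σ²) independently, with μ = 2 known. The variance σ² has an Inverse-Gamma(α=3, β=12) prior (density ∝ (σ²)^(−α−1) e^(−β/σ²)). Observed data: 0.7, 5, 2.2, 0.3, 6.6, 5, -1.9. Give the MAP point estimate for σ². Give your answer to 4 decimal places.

σ̂²_MAP = 5.5327

Sum of squared deviations about the known mean: SS = (0.7−2)² + (5−2)² + (2.2−2)² + (0.3−2)² + (6.6−2)² + (5−2)² + (-1.9−2)² = 58.99.
The Normal likelihood contributes (σ²)^(−n/2) exp(−SS/(2σ²)), so the posterior is Inverse-Gamma(α + n/2, β + SS/2) = Inverse-Gamma(6.5, 41.495).
The mode of Inverse-Gamma(a, b) is b/(a+1) = 41.495/7.5 ≈ 5.5327.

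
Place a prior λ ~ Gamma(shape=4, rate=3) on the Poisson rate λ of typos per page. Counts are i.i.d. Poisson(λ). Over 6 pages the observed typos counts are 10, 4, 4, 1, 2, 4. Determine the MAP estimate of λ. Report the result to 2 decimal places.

λ̂_MAP = 3.11

Σxᵢ = 10+4+4+1+2+4 = 25, with n = 6.
Posterior ∝ λ^3e^(−3λ) · λ^25e^(−6λ) = λ^28e^(−9λ), i.e. Gamma(shape=29, rate=9).
The mode of a Gamma(a, b) with a ≥ 1 (shape–rate) is (a−1)/b = 28/9 ≈ 3.11.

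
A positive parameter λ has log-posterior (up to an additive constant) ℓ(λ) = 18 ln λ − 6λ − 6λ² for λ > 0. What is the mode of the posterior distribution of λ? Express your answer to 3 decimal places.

λ̂_MAP = 1.000

ℓ'(λ) = 18/λ − 6 − 12λ. Setting this to zero and multiplying by λ: 12λ² + 6λ − 18 = 0.
λ = (−6 + √(6² + 4·12·18)) / (2·12) = (−6 + √900) / 24 = (−6 + 30)/24 = 1.
ℓ''(λ) = −18/λ² − 12 < 0, confirming a maximum.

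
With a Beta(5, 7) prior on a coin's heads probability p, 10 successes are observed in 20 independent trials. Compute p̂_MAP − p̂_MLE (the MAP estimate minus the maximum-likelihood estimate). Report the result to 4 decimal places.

Posterior is Beta(15, 17); MAP = (15−1)/(32−2) = 14/30 ≈ 0.46667.
MLE ignores the prior: p̂_MLE = k/n = 10/20 ≈ 0.50000.
Difference = 14/30 − 10/20 = -1/30 ≈ -0.0333.

MAP − MLE = -0.0333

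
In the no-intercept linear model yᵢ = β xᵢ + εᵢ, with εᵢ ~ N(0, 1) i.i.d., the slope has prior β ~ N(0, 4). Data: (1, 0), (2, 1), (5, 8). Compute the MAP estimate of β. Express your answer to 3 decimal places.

log p(β | y) = −Σ(yᵢ − βxᵢ)²/(2·1) − β²/(2·4) + const.
Setting the derivative to zero: Σxᵢ(yᵢ − βxᵢ)/1 − β/4 = 0, so β = Σxᵢyᵢ / (Σxᵢ² + σ²/τ²).
Σxᵢyᵢ = 1·0 + 2·1 + 5·8 = 42; Σxᵢ² = 30; σ²/τ² = 0.25.
β̂_MAP = 42 / (30 + 0.25) = 42/30.25 ≈ 1.388.

β̂_MAP = 1.388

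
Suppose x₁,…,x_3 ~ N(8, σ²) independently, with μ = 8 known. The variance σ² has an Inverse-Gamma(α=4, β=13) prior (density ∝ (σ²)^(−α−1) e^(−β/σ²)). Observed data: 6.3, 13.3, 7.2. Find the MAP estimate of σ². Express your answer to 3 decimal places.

Sum of squared deviations about the known mean: SS = (6.3−8)² + (13.3−8)² + (7.2−8)² = 31.62.
The Normal likelihood contributes (σ²)^(−n/2) exp(−SS/(2σ²)), so the posterior is Inverse-Gamma(α + n/2, β + SS/2) = Inverse-Gamma(5.5, 28.81).
The mode of Inverse-Gamma(a, b) is b/(a+1) = 28.81/6.5 ≈ 4.432.

σ̂²_MAP = 4.432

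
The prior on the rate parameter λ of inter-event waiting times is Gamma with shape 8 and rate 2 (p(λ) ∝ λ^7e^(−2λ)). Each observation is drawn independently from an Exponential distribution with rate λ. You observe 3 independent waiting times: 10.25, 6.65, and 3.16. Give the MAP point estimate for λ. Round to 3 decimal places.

The Exponential(rate=λ) likelihood is ∝ λ^n e^(−λΣtᵢ). Here n = 3 and Σtᵢ = 10.25 + 6.65 + 3.16 = 20.06.
Posterior ∝ λ^7e^(−2λ) · λ^3e^(−20.06λ) = λ^10e^(−22.06λ), i.e. Gamma(11, 22.06).
Mode = (a−1)/b = 10/22.06 ≈ 0.453.

λ̂_MAP = 0.453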